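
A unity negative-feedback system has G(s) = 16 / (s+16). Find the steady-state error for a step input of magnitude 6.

System type = 0 (no poles at s=0).
K_p = lim_{s→0} G(s) = 16 / (16) = 1.
e_ss = 6/(1 + K_p) = 6/2 = 3.

3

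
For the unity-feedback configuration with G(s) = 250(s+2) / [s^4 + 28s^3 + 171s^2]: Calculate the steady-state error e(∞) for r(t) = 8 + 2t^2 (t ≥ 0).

1.368

Factoring s^2 from the denominator leaves a polynomial with constant term 171, so the system is type 2. Taking each input component in turn:
  • 8: tracked with zero error.
  • 2t^2: e_ss = 4/K_a with K_a=500/171 → 1.368.
Total e_ss = 1.368.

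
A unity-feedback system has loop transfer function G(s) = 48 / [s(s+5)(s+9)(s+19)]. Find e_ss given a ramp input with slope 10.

178.125

One free integrator in G(s): this is a type 1 system.
K_v = lim_{s→0} s·G(s) = 48 / (5·9·19) = 16/285.
e_ss = 10/K_v = 10/(16/285) = 178.125.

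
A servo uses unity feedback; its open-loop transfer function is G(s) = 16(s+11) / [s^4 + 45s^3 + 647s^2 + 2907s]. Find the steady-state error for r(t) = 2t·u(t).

2907/88

Lowest-order denominator term is 2907s, so the open loop has 1 pole at the origin → type 1 system.
K_v = lim_{s→0} s·G(s) = 16·11 / 2907 = 176/2907.
e_ss = 2/K_v = 2/(176/2907) = 2907/88.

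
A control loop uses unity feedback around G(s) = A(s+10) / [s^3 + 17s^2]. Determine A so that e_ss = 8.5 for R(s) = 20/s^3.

The denominator has no term below 17s^2 — 2 poles at s=0, type 2.
K_a = lim_{s→0} s^2·G(s) = A·10 / 17 = (10/17)·A.
e_ss = 20/K_a = 8.5 ⇒ K_a = 40/17 ⇒ A = (40/17)/(10/17) = 4.

4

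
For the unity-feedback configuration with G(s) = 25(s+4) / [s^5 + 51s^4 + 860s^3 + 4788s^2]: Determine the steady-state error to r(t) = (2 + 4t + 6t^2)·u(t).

Lowest-order denominator term is 4788s^2, so the open loop has 2 poles at the origin → type 2 system. Treating each term separately:
  • 2: tracked with zero error.
  • 4t: tracked with zero error.
  • 6t^2: e_ss = 12/K_a with K_a=25/1197 → 574.56.
Total e_ss = 574.56.

574.56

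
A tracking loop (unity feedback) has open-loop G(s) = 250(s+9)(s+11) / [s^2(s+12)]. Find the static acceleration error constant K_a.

Two free integrators in G(s): this is a type 2 system.
K_a = lim_{s→0} s^2·G(s) = 250·9·11 / (12) = 2062.5.

2062.5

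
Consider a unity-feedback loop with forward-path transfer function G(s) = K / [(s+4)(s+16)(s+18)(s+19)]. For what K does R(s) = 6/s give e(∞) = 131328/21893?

5

No free integrators in G(s): this is a type 0 system.
K_p = lim_{s→0} G(s) = K / (4·16·18·19) = (1/21888)·K.
e_ss = 6/(1 + K_p) = 131328/21893 ⇒ 1 + (1/21888)·K = 21893/21888 ⇒ K = 5.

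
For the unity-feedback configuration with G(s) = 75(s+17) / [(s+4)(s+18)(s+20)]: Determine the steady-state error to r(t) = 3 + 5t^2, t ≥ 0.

System type = 0 (no poles at s=0). Taking each input component in turn:
  • 3: e_ss = 3/(1+K_p) with K_p=85/96 → 288/181.
  • 5t^2: a type-0 system cannot track it, e_ss → ∞.
The unbounded component dominates.

infinity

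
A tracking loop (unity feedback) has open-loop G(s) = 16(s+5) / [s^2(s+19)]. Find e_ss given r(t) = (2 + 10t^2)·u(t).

4.75

G(s) has two factors of s in the denominator, so the system is type 2. Taking each input component in turn:
  • 2: tracked with zero error.
  • 10t^2: e_ss = 20/K_a with K_a=80/19 → 4.75.
Total e_ss = 4.75.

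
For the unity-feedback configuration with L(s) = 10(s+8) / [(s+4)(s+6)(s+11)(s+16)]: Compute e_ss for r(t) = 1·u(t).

L(s) has no factors of s in the denominator, so the system is type 0.
K_p = lim_{s→0} L(s) = 10·8 / (4·6·11·16) = 5/264.
e_ss = 1/(1 + K_p) = 1/(269/264) = 264/269.

264/269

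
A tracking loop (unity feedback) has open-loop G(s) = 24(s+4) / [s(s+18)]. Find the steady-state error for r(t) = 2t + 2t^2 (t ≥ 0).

System type = 1 (one pole at s=0). Taking each input component in turn:
  • 2t: e_ss = 2/K_v with K_v=16/3 → 0.375.
  • 2t^2: a type-1 system cannot track it, e_ss → ∞.
The unbounded component dominates.

infinity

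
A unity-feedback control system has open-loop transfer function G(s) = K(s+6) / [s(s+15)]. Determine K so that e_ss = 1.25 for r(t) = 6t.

12

One free integrator in G(s): this is a type 1 system.
K_v = lim_{s→0} s·G(s) = K·6 / (15) = 0.4·K.
e_ss = 6/K_v = 1.25 ⇒ K_v = 4.8 ⇒ K = 4.8/0.4 = 12.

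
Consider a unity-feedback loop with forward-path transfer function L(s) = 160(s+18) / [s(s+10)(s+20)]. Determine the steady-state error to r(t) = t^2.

L(s) has one factor of s in the denominator, so the system is type 1.
For a type-1 system K_a = 0, so e_ss to a parabolic input is unbounded.

infinity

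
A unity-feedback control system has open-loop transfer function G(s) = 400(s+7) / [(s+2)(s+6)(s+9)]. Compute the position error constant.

G(s) has no factors of s in the denominator, so the system is type 0.
K_p = lim_{s→0} G(s) = 400·7 / (2·6·9) = 700/27.

700/27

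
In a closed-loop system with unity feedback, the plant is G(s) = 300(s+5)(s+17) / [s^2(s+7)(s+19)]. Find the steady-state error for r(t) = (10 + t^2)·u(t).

Two free integrators in G(s): this is a type 2 system. Treating each term separately:
  • 10: tracked with zero error.
  • t^2: e_ss = 2/K_a with K_a=25500/133 → 133/12750.
Total e_ss = 133/12750.

133/12750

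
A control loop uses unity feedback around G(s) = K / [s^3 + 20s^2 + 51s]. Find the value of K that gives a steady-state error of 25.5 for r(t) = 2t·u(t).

The denominator has no term below 51s — 1 pole at s=0, type 1.
K_v = lim_{s→0} s·G(s) = K / 51 = (1/51)·K.
e_ss = 2/K_v = 25.5 ⇒ K_v = 4/51 ⇒ K = (4/51)/(1/51) = 4.

4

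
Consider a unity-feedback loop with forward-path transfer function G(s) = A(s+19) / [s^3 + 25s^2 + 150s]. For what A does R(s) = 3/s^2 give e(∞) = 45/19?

10

Factoring s from the denominator leaves a polynomial with constant term 150, so the system is type 1.
K_v = lim_{s→0} s·G(s) = A·19 / 150 = (19/150)·A.
e_ss = 3/K_v = 45/19 ⇒ K_v = 19/15 ⇒ A = (19/15)/(19/150) = 10.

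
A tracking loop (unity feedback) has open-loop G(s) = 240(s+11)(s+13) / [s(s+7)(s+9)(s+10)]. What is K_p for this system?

K_p = lim_{s→0} G(s); with 1 pole at the origin the limit diverges, so K_p = ∞.

infinity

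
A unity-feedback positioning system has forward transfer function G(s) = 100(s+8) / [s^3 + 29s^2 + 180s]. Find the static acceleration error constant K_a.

Factoring s from the denominator leaves a polynomial with constant term 180, so the system is type 1.
K_a = lim_{s→0} s^2·G(s) = 0 (the extra factor of s kills the finite limit).

0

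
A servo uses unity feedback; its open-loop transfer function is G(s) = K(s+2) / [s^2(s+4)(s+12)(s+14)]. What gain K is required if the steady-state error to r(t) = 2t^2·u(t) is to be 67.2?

20

System type = 2 (two poles at s=0).
K_a = lim_{s→0} s^2·G(s) = K·2 / (4·12·14) = (1/336)·K.
e_ss = 4/K_a = 67.2 ⇒ K_a = 5/84 ⇒ K = (5/84)/(1/336) = 20.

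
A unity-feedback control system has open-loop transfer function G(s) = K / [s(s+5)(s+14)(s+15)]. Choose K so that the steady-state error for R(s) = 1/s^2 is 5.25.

200

One free integrator in G(s): this is a type 1 system.
K_v = lim_{s→0} s·G(s) = K / (5·14·15) = (1/1050)·K.
e_ss = 1/K_v = 5.25 ⇒ K_v = 4/21 ⇒ K = (4/21)/(1/1050) = 200.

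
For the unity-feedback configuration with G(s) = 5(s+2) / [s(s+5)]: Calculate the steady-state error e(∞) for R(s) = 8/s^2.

System type = 1 (one pole at s=0).
K_v = lim_{s→0} s·G(s) = 5·2 / (5) = 2.
e_ss = 8/K_v = 8/2 = 4.

4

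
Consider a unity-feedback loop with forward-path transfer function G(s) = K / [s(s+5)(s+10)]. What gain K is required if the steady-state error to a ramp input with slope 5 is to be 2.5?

100

The open loop has one pole at the origin → type 1 system.
K_v = lim_{s→0} s·G(s) = K / (5·10) = 0.02·K.
e_ss = 5/K_v = 2.5 ⇒ K_v = 2 ⇒ K = 2/0.02 = 100.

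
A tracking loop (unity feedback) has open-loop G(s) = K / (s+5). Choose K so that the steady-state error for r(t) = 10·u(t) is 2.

No free integrators in G(s): this is a type 0 system.
K_p = lim_{s→0} G(s) = K / (5) = 0.2·K.
e_ss = 10/(1 + K_p) = 2 ⇒ 1 + 0.2·K = 5 ⇒ K = 20.

20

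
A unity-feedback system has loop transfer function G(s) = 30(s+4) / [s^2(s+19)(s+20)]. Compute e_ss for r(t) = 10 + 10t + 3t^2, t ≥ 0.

19

The open loop has two poles at the origin → type 2 system. By superposition:
  • 10: tracked with zero error.
  • 10t: tracked with zero error.
  • 3t^2: e_ss = 6/K_a with K_a=6/19 → 19.
Total e_ss = 19.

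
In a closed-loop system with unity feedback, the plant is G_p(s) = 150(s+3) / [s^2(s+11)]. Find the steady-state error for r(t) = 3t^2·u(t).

G_p(s) has two factors of s in the denominator, so the system is type 2.
K_a = lim_{s→0} s^2·G_p(s) = 150·3 / (11) = 450/11.
r(t) = 3t^2 gives R(s) = 6/s^3.
e_ss = 6/K_a = 6/(450/11) = 11/75.

11/75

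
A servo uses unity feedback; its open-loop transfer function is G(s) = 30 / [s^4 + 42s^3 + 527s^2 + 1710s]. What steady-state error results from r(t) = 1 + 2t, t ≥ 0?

Factoring s from the denominator leaves a polynomial with constant term 1710, so the system is type 1. Treating each term separately:
  • 1: tracked with zero error.
  • 2t: e_ss = 2/K_v with K_v=1/57 → 114.
Total e_ss = 114.

114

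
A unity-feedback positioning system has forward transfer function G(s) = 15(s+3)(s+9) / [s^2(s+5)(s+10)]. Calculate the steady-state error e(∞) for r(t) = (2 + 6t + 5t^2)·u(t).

100/81

Two free integrators in G(s): this is a type 2 system. Treating each term separately:
  • 2: tracked with zero error.
  • 6t: tracked with zero error.
  • 5t^2: e_ss = 10/K_a with K_a=8.1 → 100/81.
Total e_ss = 100/81.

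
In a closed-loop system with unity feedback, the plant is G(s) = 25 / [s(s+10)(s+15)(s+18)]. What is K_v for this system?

System type = 1 (one pole at s=0).
K_v = lim_{s→0} s·G(s) = 25 / (10·15·18) = 1/108.

1/108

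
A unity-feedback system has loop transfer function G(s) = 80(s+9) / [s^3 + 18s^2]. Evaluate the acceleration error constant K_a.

40

Lowest-order denominator term is 18s^2, so the open loop has 2 poles at the origin → type 2 system.
K_a = lim_{s→0} s^2·G(s) = 80·9 / 18 = 40.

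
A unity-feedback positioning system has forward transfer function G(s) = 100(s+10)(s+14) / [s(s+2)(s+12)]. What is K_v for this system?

1750/3

G(s) has one factor of s in the denominator, so the system is type 1.
K_v = lim_{s→0} s·G(s) = 100·10·14 / (2·12) = 1750/3.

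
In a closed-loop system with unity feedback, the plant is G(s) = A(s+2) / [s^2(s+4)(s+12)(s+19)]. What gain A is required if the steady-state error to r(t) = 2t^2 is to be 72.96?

Two free integrators in G(s): this is a type 2 system.
K_a = lim_{s→0} s^2·G(s) = A·2 / (4·12·19) = (1/456)·A.
e_ss = 4/K_a = 72.96 ⇒ K_a = 25/456 ⇒ A = (25/456)/(1/456) = 25.

25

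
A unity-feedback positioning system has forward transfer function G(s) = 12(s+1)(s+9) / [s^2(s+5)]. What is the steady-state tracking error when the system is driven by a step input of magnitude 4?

0

G(s) has two factors of s in the denominator, so the system is type 2.
K_p = ∞ for a type-2 system; e_ss to a step is zero.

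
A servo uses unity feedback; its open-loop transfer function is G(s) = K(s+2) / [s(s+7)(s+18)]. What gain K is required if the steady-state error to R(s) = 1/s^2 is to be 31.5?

One free integrator in G(s): this is a type 1 system.
K_v = lim_{s→0} s·G(s) = K·2 / (7·18) = (1/63)·K.
e_ss = 1/K_v = 31.5 ⇒ K_v = 2/63 ⇒ K = (2/63)/(1/63) = 2.

2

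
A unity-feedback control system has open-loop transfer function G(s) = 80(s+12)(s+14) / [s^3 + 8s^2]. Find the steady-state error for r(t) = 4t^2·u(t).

Factoring s^2 from the denominator leaves a polynomial with constant term 8, so the system is type 2.
K_a = lim_{s→0} s^2·G(s) = 80·12·14 / 8 = 1680.
r(t) = 4t^2 gives R(s) = 8/s^3.
e_ss = 8/K_a = 8/1680 = 1/210.

1/210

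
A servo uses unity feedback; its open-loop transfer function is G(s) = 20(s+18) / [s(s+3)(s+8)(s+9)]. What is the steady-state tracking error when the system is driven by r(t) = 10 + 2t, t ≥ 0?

The open loop has one pole at the origin → type 1 system. Taking each input component in turn:
  • 10: tracked with zero error.
  • 2t: e_ss = 2/K_v with K_v=5/3 → 1.2.
Total e_ss = 1.2.

1.2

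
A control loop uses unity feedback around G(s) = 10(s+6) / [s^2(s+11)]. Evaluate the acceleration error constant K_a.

60/11

G(s) has two factors of s in the denominator, so the system is type 2.
K_a = lim_{s→0} s^2·G(s) = 10·6 / (11) = 60/11.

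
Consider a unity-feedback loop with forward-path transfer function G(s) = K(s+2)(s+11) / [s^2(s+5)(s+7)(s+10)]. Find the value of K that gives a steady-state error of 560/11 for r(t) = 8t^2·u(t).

5

System type = 2 (two poles at s=0).
K_a = lim_{s→0} s^2·G(s) = K·2·11 / (5·7·10) = (11/175)·K.
e_ss = 16/K_a = 560/11 ⇒ K_a = 11/35 ⇒ K = (11/35)/(11/175) = 5.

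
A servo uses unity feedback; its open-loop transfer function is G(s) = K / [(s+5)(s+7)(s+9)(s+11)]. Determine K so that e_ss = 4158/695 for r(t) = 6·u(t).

10

System type = 0 (no poles at s=0).
K_p = lim_{s→0} G(s) = K / (5·7·9·11) = (1/3465)·K.
e_ss = 6/(1 + K_p) = 4158/695 ⇒ 1 + (1/3465)·K = 695/693 ⇒ K = 10.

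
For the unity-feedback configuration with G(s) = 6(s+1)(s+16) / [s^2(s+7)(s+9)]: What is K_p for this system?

K_p = lim_{s→0} G(s); with 2 poles at the origin the limit diverges, so K_p = ∞.

infinity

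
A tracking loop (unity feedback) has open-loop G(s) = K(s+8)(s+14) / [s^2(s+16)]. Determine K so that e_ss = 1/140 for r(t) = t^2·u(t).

40

System type = 2 (two poles at s=0).
K_a = lim_{s→0} s^2·G(s) = K·8·14 / (16) = 7·K.
e_ss = 2/K_a = 1/140 ⇒ K_a = 280 ⇒ K = 280/7 = 40.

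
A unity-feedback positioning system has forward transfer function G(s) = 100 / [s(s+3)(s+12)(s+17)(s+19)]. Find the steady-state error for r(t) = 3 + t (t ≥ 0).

116.28

The open loop has one pole at the origin → type 1 system. Treating each term separately:
  • 3: tracked with zero error.
  • t: e_ss = 1/K_v with K_v=25/2907 → 116.28.
Total e_ss = 116.28.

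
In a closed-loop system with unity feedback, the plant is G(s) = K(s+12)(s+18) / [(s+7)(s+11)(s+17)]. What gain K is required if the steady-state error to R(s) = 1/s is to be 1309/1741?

No free integrators in G(s): this is a type 0 system.
K_p = lim_{s→0} G(s) = K·12·18 / (7·11·17) = (216/1309)·K.
e_ss = 1/(1 + K_p) = 1309/1741 ⇒ 1 + (216/1309)·K = 1741/1309 ⇒ K = 2.

2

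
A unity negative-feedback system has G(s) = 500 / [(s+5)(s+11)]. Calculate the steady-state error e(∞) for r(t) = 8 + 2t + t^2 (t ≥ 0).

System type = 0 (no poles at s=0). Treating each term separately:
  • 8: e_ss = 8/(1+K_p) with K_p=100/11 → 88/111.
  • 2t: a type-0 system cannot track it, e_ss → ∞.
  • t^2: a type-0 system cannot track it, e_ss → ∞.
The unbounded component dominates.

infinity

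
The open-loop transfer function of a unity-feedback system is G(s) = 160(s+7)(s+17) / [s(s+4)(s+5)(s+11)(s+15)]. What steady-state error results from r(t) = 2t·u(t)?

G(s) has one factor of s in the denominator, so the system is type 1.
K_v = lim_{s→0} s·G(s) = 160·7·17 / (4·5·11·15) = 952/165.
e_ss = 2/K_v = 2/(952/165) = 165/476.

165/476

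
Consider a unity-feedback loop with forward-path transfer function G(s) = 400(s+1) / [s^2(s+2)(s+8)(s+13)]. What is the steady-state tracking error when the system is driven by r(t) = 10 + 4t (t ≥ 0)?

G(s) has two factors of s in the denominator, so the system is type 2. Taking each input component in turn:
  • 10: tracked with zero error.
  • 4t: tracked with zero error.
Total e_ss = 0.

0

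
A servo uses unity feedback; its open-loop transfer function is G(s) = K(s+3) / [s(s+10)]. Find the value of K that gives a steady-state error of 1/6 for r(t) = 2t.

The open loop has one pole at the origin → type 1 system.
K_v = lim_{s→0} s·G(s) = K·3 / (10) = 0.3·K.
e_ss = 2/K_v = 1/6 ⇒ K_v = 12 ⇒ K = 12/0.3 = 40.

40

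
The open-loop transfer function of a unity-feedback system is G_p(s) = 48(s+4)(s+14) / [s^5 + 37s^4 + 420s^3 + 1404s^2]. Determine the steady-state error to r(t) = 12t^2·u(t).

Lowest-order denominator term is 1404s^2, so the open loop has 2 poles at the origin → type 2 system.
K_a = lim_{s→0} s^2·G_p(s) = 48·4·14 / 1404 = 224/117.
r(t) = 12t^2 gives R(s) = 24/s^3.
e_ss = 24/K_a = 24/(224/117) = 351/28.

351/28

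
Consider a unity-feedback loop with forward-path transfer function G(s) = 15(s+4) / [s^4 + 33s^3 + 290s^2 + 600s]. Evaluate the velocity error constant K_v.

Lowest-order denominator term is 600s, so the open loop has 1 pole at the origin → type 1 system.
K_v = lim_{s→0} s·G(s) = 15·4 / 600 = 0.1.

0.1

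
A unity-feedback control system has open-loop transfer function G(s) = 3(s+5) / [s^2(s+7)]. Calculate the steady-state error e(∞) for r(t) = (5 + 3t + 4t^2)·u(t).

Two free integrators in G(s): this is a type 2 system. Taking each input component in turn:
  • 5: tracked with zero error.
  • 3t: tracked with zero error.
  • 4t^2: e_ss = 8/K_a with K_a=15/7 → 56/15.
Total e_ss = 56/15.

56/15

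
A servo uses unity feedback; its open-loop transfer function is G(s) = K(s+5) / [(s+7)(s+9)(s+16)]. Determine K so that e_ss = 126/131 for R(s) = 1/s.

8

G(s) has no factors of s in the denominator, so the system is type 0.
K_p = lim_{s→0} G(s) = K·5 / (7·9·16) = (5/1008)·K.
e_ss = 1/(1 + K_p) = 126/131 ⇒ 1 + (5/1008)·K = 131/126 ⇒ K = 8.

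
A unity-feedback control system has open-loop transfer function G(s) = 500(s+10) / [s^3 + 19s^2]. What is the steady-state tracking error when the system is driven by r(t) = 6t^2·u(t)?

0.0456

Lowest-order denominator term is 19s^2, so the open loop has 2 poles at the origin → type 2 system.
K_a = lim_{s→0} s^2·G(s) = 500·10 / 19 = 5000/19.
r(t) = 6t^2 gives R(s) = 12/s^3.
e_ss = 12/K_a = 12/(5000/19) = 0.0456.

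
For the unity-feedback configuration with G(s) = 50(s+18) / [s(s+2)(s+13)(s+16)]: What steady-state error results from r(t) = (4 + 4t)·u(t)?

416/225

G(s) has one factor of s in the denominator, so the system is type 1. Treating each term separately:
  • 4: tracked with zero error.
  • 4t: e_ss = 4/K_v with K_v=225/104 → 416/225.
Total e_ss = 416/225.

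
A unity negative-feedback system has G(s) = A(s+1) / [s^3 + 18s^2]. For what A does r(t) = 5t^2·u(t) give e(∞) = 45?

Lowest-order denominator term is 18s^2, so the open loop has 2 poles at the origin → type 2 system.
K_a = lim_{s→0} s^2·G(s) = A·1 / 18 = (1/18)·A.
e_ss = 10/K_a = 45 ⇒ K_a = 2/9 ⇒ A = (2/9)/(1/18) = 4.

4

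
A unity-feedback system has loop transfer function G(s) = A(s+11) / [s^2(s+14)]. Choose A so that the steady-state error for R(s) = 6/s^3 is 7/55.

Two free integrators in G(s): this is a type 2 system.
K_a = lim_{s→0} s^2·G(s) = A·11 / (14) = (11/14)·A.
e_ss = 6/K_a = 7/55 ⇒ K_a = 330/7 ⇒ A = (330/7)/(11/14) = 60.

60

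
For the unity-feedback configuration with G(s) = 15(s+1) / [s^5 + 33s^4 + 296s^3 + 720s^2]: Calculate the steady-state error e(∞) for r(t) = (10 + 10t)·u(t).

0

Factoring s^2 from the denominator leaves a polynomial with constant term 720, so the system is type 2. By superposition:
  • 10: tracked with zero error.
  • 10t: tracked with zero error.
Total e_ss = 0.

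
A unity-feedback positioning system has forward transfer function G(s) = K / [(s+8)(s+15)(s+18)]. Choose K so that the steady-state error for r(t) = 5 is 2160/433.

No free integrators in G(s): this is a type 0 system.
K_p = lim_{s→0} G(s) = K / (8·15·18) = (1/2160)·K.
e_ss = 5/(1 + K_p) = 2160/433 ⇒ 1 + (1/2160)·K = 433/432 ⇒ K = 5.

5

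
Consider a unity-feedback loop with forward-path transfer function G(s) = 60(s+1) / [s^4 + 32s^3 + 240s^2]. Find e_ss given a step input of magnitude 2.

The denominator has no term below 240s^2 — 2 poles at s=0, type 2.
K_p = ∞ for a type-2 system; e_ss to a step is zero.

0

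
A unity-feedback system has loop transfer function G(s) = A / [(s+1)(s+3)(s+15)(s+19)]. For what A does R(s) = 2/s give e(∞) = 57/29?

15

No free integrators in G(s): this is a type 0 system.
K_p = lim_{s→0} G(s) = A / (1·3·15·19) = (1/855)·A.
e_ss = 2/(1 + K_p) = 57/29 ⇒ 1 + (1/855)·A = 58/57 ⇒ A = 15.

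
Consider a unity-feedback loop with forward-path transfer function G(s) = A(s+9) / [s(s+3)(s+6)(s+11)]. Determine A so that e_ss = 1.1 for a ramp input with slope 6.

120

System type = 1 (one pole at s=0).
K_v = lim_{s→0} s·G(s) = A·9 / (3·6·11) = (1/22)·A.
e_ss = 6/K_v = 1.1 ⇒ K_v = 60/11 ⇒ A = (60/11)/(1/22) = 120.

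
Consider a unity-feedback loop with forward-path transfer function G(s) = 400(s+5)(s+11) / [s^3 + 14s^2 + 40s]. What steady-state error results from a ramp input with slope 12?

Factoring s from the denominator leaves a polynomial with constant term 40, so the system is type 1.
K_v = lim_{s→0} s·G(s) = 400·5·11 / 40 = 550.
e_ss = 12/K_v = 12/550 = 6/275.

6/275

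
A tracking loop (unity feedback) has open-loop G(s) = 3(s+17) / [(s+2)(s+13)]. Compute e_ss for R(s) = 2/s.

The open loop has no poles at the origin → type 0 system.
K_p = lim_{s→0} G(s) = 3·17 / (2·13) = 51/26.
e_ss = 2/(1 + K_p) = 2/(77/26) = 52/77.

52/77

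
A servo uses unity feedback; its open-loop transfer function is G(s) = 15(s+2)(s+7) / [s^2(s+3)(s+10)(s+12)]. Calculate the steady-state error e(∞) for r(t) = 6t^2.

144/7

G(s) has two factors of s in the denominator, so the system is type 2.
K_a = lim_{s→0} s^2·G(s) = 15·2·7 / (3·10·12) = 7/12.
r(t) = 6t^2 gives R(s) = 12/s^3.
e_ss = 12/K_a = 12/(7/12) = 144/7.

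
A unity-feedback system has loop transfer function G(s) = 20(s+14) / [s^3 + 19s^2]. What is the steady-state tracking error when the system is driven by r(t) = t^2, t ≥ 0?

19/140

Factoring s^2 from the denominator leaves a polynomial with constant term 19, so the system is type 2.
K_a = lim_{s→0} s^2·G(s) = 20·14 / 19 = 280/19.
r(t) = t^2 gives R(s) = 2/s^3.
e_ss = 2/K_a = 2/(280/19) = 19/140.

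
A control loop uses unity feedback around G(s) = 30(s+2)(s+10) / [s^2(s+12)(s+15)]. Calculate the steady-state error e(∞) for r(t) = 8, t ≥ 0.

Two free integrators in G(s): this is a type 2 system.
K_p = ∞ for a type-2 system; e_ss to a step is zero.

0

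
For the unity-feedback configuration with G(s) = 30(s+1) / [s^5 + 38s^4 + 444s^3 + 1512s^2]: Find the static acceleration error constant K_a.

Lowest-order denominator term is 1512s^2, so the open loop has 2 poles at the origin → type 2 system.
K_a = lim_{s→0} s^2·G(s) = 30·1 / 1512 = 5/252.

5/252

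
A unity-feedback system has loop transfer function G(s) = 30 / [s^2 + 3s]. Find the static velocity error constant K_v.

10

Factoring s from the denominator leaves a polynomial with constant term 3, so the system is type 1.
K_v = lim_{s→0} s·G(s) = 30 / 3 = 10.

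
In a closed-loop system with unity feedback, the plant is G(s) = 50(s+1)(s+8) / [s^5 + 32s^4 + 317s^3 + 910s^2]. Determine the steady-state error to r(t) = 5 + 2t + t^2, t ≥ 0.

Lowest-order denominator term is 910s^2, so the open loop has 2 poles at the origin → type 2 system. Taking each input component in turn:
  • 5: tracked with zero error.
  • 2t: tracked with zero error.
  • t^2: e_ss = 2/K_a with K_a=40/91 → 4.55.
Total e_ss = 4.55.

4.55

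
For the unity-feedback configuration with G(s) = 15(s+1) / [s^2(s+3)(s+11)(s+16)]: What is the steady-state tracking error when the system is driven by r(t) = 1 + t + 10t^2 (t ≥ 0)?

G(s) has two factors of s in the denominator, so the system is type 2. Treating each term separately:
  • 1: tracked with zero error.
  • t: tracked with zero error.
  • 10t^2: e_ss = 20/K_a with K_a=5/176 → 704.
Total e_ss = 704.

704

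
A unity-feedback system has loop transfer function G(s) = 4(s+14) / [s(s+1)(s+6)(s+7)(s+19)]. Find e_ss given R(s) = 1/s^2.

14.25

System type = 1 (one pole at s=0).
K_v = lim_{s→0} s·G(s) = 4·14 / (1·6·7·19) = 4/57.
e_ss = 1/K_v = 1/(4/57) = 14.25.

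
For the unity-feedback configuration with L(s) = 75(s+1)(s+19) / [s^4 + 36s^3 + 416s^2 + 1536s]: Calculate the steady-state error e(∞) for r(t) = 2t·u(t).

The denominator has no term below 1536s — 1 pole at s=0, type 1.
K_v = lim_{s→0} s·L(s) = 75·1·19 / 1536 = 475/512.
e_ss = 2/K_v = 2/(475/512) = 1024/475.

1024/475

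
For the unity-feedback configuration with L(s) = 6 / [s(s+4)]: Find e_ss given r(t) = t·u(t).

2/3

The open loop has one pole at the origin → type 1 system.
K_v = lim_{s→0} s·L(s) = 6 / (4) = 1.5.
e_ss = 1/K_v = 1/1.5 = 2/3.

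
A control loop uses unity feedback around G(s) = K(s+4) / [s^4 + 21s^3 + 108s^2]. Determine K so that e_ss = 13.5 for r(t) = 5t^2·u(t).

20

The denominator has no term below 108s^2 — 2 poles at s=0, type 2.
K_a = lim_{s→0} s^2·G(s) = K·4 / 108 = (1/27)·K.
e_ss = 10/K_a = 13.5 ⇒ K_a = 20/27 ⇒ K = (20/27)/(1/27) = 20.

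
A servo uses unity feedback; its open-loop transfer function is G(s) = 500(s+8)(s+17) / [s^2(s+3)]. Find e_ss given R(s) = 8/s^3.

Two free integrators in G(s): this is a type 2 system.
K_a = lim_{s→0} s^2·G(s) = 500·8·17 / (3) = 68000/3.
r(t) = 4t^2 gives R(s) = 8/s^3.
e_ss = 8/K_a = 8/(68000/3) = 3/8500.

3/8500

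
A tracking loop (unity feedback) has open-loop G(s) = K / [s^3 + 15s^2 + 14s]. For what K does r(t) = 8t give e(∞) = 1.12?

The denominator has no term below 14s — 1 pole at s=0, type 1.
K_v = lim_{s→0} s·G(s) = K / 14 = (1/14)·K.
e_ss = 8/K_v = 1.12 ⇒ K_v = 50/7 ⇒ K = (50/7)/(1/14) = 100.

100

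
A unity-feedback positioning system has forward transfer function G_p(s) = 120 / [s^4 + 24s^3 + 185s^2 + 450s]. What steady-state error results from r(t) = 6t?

22.5

Lowest-order denominator term is 450s, so the open loop has 1 pole at the origin → type 1 system.
K_v = lim_{s→0} s·G_p(s) = 120 / 450 = 4/15.
e_ss = 6/K_v = 6/(4/15) = 22.5.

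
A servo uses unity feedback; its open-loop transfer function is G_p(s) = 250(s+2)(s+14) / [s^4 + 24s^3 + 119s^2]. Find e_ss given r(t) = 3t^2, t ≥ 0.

0.102

The denominator has no term below 119s^2 — 2 poles at s=0, type 2.
K_a = lim_{s→0} s^2·G_p(s) = 250·2·14 / 119 = 1000/17.
r(t) = 3t^2 gives R(s) = 6/s^3.
e_ss = 6/K_a = 6/(1000/17) = 0.102.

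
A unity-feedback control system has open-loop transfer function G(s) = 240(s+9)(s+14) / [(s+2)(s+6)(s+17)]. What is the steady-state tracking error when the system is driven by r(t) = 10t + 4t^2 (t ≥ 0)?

infinity

The open loop has no poles at the origin → type 0 system. By superposition:
  • 10t: a type-0 system cannot track it, e_ss → ∞.
  • 4t^2: a type-0 system cannot track it, e_ss → ∞.
The unbounded component dominates.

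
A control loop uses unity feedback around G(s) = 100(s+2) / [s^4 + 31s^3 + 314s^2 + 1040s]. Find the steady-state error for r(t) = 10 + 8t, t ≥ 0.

41.6

Factoring s from the denominator leaves a polynomial with constant term 1040, so the system is type 1. Taking each input component in turn:
  • 10: tracked with zero error.
  • 8t: e_ss = 8/K_v with K_v=5/26 → 41.6.
Total e_ss = 41.6.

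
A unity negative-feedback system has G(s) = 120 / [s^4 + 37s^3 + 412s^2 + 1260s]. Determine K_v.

2/21

The denominator has no term below 1260s — 1 pole at s=0, type 1.
K_v = lim_{s→0} s·G(s) = 120 / 1260 = 2/21.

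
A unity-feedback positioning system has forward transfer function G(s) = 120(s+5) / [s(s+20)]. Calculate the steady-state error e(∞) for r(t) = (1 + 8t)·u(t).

The open loop has one pole at the origin → type 1 system. Taking each input component in turn:
  • 1: tracked with zero error.
  • 8t: e_ss = 8/K_v with K_v=30 → 4/15.
Total e_ss = 4/15.

4/15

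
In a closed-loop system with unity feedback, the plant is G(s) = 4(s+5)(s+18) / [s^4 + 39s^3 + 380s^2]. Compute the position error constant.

K_p = lim_{s→0} G(s); with 2 poles at the origin the limit diverges, so K_p = ∞.

infinity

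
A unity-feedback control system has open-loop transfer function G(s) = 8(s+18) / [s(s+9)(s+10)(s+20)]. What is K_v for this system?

System type = 1 (one pole at s=0).
K_v = lim_{s→0} s·G(s) = 8·18 / (9·10·20) = 0.08.

0.08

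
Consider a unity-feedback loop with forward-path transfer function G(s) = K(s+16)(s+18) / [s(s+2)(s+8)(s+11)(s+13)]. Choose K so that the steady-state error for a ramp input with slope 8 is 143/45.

20

One free integrator in G(s): this is a type 1 system.
K_v = lim_{s→0} s·G(s) = K·16·18 / (2·8·11·13) = (18/143)·K.
e_ss = 8/K_v = 143/45 ⇒ K_v = 360/143 ⇒ K = (360/143)/(18/143) = 20.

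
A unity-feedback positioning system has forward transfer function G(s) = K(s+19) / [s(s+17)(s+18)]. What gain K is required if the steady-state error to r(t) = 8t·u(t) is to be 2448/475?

System type = 1 (one pole at s=0).
K_v = lim_{s→0} s·G(s) = K·19 / (17·18) = (19/306)·K.
e_ss = 8/K_v = 2448/475 ⇒ K_v = 475/306 ⇒ K = (475/306)/(19/306) = 25.

25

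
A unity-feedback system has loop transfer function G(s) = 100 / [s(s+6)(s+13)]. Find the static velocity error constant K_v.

System type = 1 (one pole at s=0).
K_v = lim_{s→0} s·G(s) = 100 / (6·13) = 50/39.

50/39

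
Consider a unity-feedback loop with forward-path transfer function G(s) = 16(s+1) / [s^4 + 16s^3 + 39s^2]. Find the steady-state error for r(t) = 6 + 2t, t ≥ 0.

0

Factoring s^2 from the denominator leaves a polynomial with constant term 39, so the system is type 2. Treating each term separately:
  • 6: tracked with zero error.
  • 2t: tracked with zero error.
Total e_ss = 0.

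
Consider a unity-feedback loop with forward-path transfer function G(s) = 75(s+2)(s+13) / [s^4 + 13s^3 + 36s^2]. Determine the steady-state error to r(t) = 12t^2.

Factoring s^2 from the denominator leaves a polynomial with constant term 36, so the system is type 2.
K_a = lim_{s→0} s^2·G(s) = 75·2·13 / 36 = 325/6.
r(t) = 12t^2 gives R(s) = 24/s^3.
e_ss = 24/K_a = 24/(325/6) = 144/325.

144/325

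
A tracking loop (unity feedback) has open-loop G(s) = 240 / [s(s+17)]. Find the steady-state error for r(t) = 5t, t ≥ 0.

17/48

The open loop has one pole at the origin → type 1 system.
K_v = lim_{s→0} s·G(s) = 240 / (17) = 240/17.
e_ss = 5/K_v = 5/(240/17) = 17/48.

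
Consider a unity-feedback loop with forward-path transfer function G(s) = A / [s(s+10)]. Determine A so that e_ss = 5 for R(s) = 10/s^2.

20

The open loop has one pole at the origin → type 1 system.
K_v = lim_{s→0} s·G(s) = A / (10) = 0.1·A.
e_ss = 10/K_v = 5 ⇒ K_v = 2 ⇒ A = 2/0.1 = 20.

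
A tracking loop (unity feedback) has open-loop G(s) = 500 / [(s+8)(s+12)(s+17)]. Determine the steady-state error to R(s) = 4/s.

1632/533

System type = 0 (no poles at s=0).
K_p = lim_{s→0} G(s) = 500 / (8·12·17) = 125/408.
e_ss = 4/(1 + K_p) = 4/(533/408) = 1632/533.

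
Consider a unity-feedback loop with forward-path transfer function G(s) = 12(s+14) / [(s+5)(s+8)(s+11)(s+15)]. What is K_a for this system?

The open loop has no poles at the origin → type 0 system.
K_a = lim_{s→0} s^2·G(s) = 0 (the extra factor of s kills the finite limit).

0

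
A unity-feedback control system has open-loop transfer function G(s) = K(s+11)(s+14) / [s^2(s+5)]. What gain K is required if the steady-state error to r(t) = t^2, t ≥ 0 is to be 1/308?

G(s) has two factors of s in the denominator, so the system is type 2.
K_a = lim_{s→0} s^2·G(s) = K·11·14 / (5) = 30.8·K.
e_ss = 2/K_a = 1/308 ⇒ K_a = 616 ⇒ K = 616/30.8 = 20.

20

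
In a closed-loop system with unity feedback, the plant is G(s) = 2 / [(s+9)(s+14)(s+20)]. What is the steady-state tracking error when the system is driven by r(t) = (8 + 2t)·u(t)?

G(s) has no factors of s in the denominator, so the system is type 0. Treating each term separately:
  • 8: e_ss = 8/(1+K_p) with K_p=1/1260 → 10080/1261.
  • 2t: a type-0 system cannot track it, e_ss → ∞.
The unbounded component dominates.

infinity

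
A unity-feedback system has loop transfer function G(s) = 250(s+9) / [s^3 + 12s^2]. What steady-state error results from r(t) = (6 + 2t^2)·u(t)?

The denominator has no term below 12s^2 — 2 poles at s=0, type 2. By superposition:
  • 6: tracked with zero error.
  • 2t^2: e_ss = 4/K_a with K_a=187.5 → 8/375.
Total e_ss = 8/375.

8/375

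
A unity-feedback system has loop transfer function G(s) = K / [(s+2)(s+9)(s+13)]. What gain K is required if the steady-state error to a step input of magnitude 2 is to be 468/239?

5

No free integrators in G(s): this is a type 0 system.
K_p = lim_{s→0} G(s) = K / (2·9·13) = (1/234)·K.
e_ss = 2/(1 + K_p) = 468/239 ⇒ 1 + (1/234)·K = 239/234 ⇒ K = 5.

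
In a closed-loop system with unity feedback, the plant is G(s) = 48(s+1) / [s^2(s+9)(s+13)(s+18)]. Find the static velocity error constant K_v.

K_v = lim_{s→0} s·G(s); with 2 poles at the origin the limit diverges, so K_v = ∞.

infinity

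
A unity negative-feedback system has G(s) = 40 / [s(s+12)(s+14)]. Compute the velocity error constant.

The open loop has one pole at the origin → type 1 system.
K_v = lim_{s→0} s·G(s) = 40 / (12·14) = 5/21.

5/21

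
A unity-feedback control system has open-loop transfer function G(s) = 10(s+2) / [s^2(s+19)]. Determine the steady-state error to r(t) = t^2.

Two free integrators in G(s): this is a type 2 system.
K_a = lim_{s→0} s^2·G(s) = 10·2 / (19) = 20/19.
r(t) = t^2 gives R(s) = 2/s^3.
e_ss = 2/K_a = 2/(20/19) = 1.9.

1.9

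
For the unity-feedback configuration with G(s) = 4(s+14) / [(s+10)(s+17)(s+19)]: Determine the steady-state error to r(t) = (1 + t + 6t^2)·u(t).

System type = 0 (no poles at s=0). By superposition:
  • 1: e_ss = 1/(1+K_p) with K_p=28/1615 → 1615/1643.
  • t: a type-0 system cannot track it, e_ss → ∞.
  • 6t^2: a type-0 system cannot track it, e_ss → ∞.
The unbounded component dominates.

infinity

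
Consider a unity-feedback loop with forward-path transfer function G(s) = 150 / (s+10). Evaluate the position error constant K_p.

The open loop has no poles at the origin → type 0 system.
K_p = lim_{s→0} G(s) = 150 / (10) = 15.

15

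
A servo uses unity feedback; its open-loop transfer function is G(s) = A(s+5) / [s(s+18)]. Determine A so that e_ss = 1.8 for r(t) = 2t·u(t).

4

The open loop has one pole at the origin → type 1 system.
K_v = lim_{s→0} s·G(s) = A·5 / (18) = (5/18)·A.
e_ss = 2/K_v = 1.8 ⇒ K_v = 10/9 ⇒ A = (10/9)/(5/18) = 4.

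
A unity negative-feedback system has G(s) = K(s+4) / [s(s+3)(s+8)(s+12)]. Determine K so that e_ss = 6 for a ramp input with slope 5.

System type = 1 (one pole at s=0).
K_v = lim_{s→0} s·G(s) = K·4 / (3·8·12) = (1/72)·K.
e_ss = 5/K_v = 6 ⇒ K_v = 5/6 ⇒ K = (5/6)/(1/72) = 60.

60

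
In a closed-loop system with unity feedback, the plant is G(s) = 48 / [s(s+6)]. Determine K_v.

One free integrator in G(s): this is a type 1 system.
K_v = lim_{s→0} s·G(s) = 48 / (6) = 8.

8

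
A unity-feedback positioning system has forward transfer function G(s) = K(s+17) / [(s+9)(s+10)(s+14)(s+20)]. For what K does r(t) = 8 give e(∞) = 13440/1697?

The open loop has no poles at the origin → type 0 system.
K_p = lim_{s→0} G(s) = K·17 / (9·10·14·20) = (17/25200)·K.
e_ss = 8/(1 + K_p) = 13440/1697 ⇒ 1 + (17/25200)·K = 1697/1680 ⇒ K = 15.

15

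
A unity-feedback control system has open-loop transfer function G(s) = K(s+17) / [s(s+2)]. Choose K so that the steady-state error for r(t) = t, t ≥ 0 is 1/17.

2

The open loop has one pole at the origin → type 1 system.
K_v = lim_{s→0} s·G(s) = K·17 / (2) = 8.5·K.
e_ss = 1/K_v = 1/17 ⇒ K_v = 17 ⇒ K = 17/8.5 = 2.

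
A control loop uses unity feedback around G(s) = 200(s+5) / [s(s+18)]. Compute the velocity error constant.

500/9

System type = 1 (one pole at s=0).
K_v = lim_{s→0} s·G(s) = 200·5 / (18) = 500/9.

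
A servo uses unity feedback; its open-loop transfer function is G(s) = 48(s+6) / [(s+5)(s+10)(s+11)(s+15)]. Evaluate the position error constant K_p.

System type = 0 (no poles at s=0).
K_p = lim_{s→0} G(s) = 48·6 / (5·10·11·15) = 48/1375.

48/1375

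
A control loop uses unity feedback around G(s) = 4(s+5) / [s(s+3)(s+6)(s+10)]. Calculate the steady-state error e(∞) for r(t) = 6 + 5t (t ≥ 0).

System type = 1 (one pole at s=0). Treating each term separately:
  • 6: tracked with zero error.
  • 5t: e_ss = 5/K_v with K_v=1/9 → 45.
Total e_ss = 45.

45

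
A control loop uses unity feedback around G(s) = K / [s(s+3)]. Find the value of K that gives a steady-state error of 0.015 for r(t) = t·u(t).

200

G(s) has one factor of s in the denominator, so the system is type 1.
K_v = lim_{s→0} s·G(s) = K / (3) = (1/3)·K.
e_ss = 1/K_v = 0.015 ⇒ K_v = 200/3 ⇒ K = (200/3)/(1/3) = 200.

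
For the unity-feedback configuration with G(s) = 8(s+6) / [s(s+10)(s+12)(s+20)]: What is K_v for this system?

System type = 1 (one pole at s=0).
K_v = lim_{s→0} s·G(s) = 8·6 / (10·12·20) = 0.02.

0.02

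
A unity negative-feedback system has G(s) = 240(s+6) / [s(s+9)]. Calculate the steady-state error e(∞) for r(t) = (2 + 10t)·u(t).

System type = 1 (one pole at s=0). By superposition:
  • 2: tracked with zero error.
  • 10t: e_ss = 10/K_v with K_v=160 → 0.0625.
Total e_ss = 0.0625.

0.0625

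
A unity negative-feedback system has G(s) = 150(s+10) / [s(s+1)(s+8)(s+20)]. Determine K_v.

One free integrator in G(s): this is a type 1 system.
K_v = lim_{s→0} s·G(s) = 150·10 / (1·8·20) = 9.375.

9.375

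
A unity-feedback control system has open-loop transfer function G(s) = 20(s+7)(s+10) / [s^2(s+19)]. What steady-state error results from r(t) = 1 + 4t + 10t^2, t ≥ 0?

19/70

G(s) has two factors of s in the denominator, so the system is type 2. Treating each term separately:
  • 1: tracked with zero error.
  • 4t: tracked with zero error.
  • 10t^2: e_ss = 20/K_a with K_a=1400/19 → 19/70.
Total e_ss = 19/70.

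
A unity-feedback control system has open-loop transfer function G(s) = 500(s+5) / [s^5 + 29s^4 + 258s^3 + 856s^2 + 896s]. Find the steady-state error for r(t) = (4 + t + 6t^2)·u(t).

infinity

Lowest-order denominator term is 896s, so the open loop has 1 pole at the origin → type 1 system. Taking each input component in turn:
  • 4: tracked with zero error.
  • t: e_ss = 1/K_v with K_v=625/224 → 0.3584.
  • 6t^2: a type-1 system cannot track it, e_ss → ∞.
The unbounded component dominates.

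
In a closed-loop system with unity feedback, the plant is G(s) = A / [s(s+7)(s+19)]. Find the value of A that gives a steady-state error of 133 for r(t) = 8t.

One free integrator in G(s): this is a type 1 system.
K_v = lim_{s→0} s·G(s) = A / (7·19) = (1/133)·A.
e_ss = 8/K_v = 133 ⇒ K_v = 8/133 ⇒ A = (8/133)/(1/133) = 8.

8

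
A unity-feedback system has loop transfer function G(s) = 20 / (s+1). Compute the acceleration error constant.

0

The open loop has no poles at the origin → type 0 system.
K_a = lim_{s→0} s^2·G(s) = 0 (the extra factor of s kills the finite limit).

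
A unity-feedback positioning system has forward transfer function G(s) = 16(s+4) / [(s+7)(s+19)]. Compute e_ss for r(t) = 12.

1596/197

The open loop has no poles at the origin → type 0 system.
K_p = lim_{s→0} G(s) = 16·4 / (7·19) = 64/133.
e_ss = 12/(1 + K_p) = 12/(197/133) = 1596/197.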